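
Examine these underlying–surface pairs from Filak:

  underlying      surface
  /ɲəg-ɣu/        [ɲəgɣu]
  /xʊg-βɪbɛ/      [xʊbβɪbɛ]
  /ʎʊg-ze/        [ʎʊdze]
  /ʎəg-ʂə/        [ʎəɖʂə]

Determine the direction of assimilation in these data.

regressive

The segment that alternates is /g/, which surfaces as [b] when adjacent to /β/.
The change velar → bilabial matches the place of the following /β/, identifying this as place assimilation.
The other alternating forms pattern the same way: /g/ → [d] before /z/ (velar → alveolar, matching alveolar); /g/ → [ɖ] before /ʂ/ (velar → retroflex, matching retroflex) — only place changes, and always toward the following segment.
No alternation appears in [ɲəgɣu]: there the adjacent consonants already agree in place (/g/ and /ɣ/ are both velar), so this form is consistent with the same rule.
Since the segment that changes precedes the conditioning segment, the assimilation is regressive.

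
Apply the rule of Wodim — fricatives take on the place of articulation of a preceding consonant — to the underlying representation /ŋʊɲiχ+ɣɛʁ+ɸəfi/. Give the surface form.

[ŋʊɲiχʁɛʁχəfi]

The rule targets /ɣ/ (voiced velar fricative), which sits after the trigger /χ/ (uvular).
The voiced uvular fricative is [ʁ], so /ɣ/ → [ʁ].
The same rule applies at the second boundary: /ɸ/ → [χ] next to /ʁ/.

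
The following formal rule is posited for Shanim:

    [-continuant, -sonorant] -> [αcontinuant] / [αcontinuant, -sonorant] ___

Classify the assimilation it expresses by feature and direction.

progressive manner assimilation

The rule copies [continuant] (continuancy) from the environment onto the target stops; since [±continuant] encodes the stop/fricative manner contrast, the assimilating dimension is manner.
The conditioning segment sits to the left of the focus bar, meaning the trigger precedes the segment that changes — progressive assimilation.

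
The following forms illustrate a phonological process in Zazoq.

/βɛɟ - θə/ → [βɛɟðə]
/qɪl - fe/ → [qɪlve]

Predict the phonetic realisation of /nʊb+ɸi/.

The data show progressive voicing assimilation: /θ/ → [ð] after /ɟ/; /f/ → [v] after /l/. In each pair only voicing changes, matching the preceding consonant, while place and manner stay constant.
/ɸ/ is a voiceless bilabial fricative. The preceding trigger /b/ is voiced, so /ɸ/ must become voiced as well.
A voiced bilabial fricative is [β], so the surface segment is [β].

[nʊbβi]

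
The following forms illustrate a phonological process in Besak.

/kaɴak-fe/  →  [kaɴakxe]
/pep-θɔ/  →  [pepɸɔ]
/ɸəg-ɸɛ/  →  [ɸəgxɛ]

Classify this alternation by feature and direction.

Underlying /f/ is realised as [x] next to /k/; /k/ itself does not change.
/f/ is labiodental while /k/ is velar; the output [x] is velar, matching the trigger — so the feature that spreads is place.
Manner and voice are unchanged, so the assimilation is partial, not total.
The other alternating forms pattern the same way: /θ/ → [ɸ] after /p/ (dental → bilabial, matching bilabial); /ɸ/ → [x] after /g/ (bilabial → velar, matching velar) — only place changes, and always toward the preceding segment.
Since the segment that changes follows the conditioning segment, the assimilation is progressive.

progressive place assimilation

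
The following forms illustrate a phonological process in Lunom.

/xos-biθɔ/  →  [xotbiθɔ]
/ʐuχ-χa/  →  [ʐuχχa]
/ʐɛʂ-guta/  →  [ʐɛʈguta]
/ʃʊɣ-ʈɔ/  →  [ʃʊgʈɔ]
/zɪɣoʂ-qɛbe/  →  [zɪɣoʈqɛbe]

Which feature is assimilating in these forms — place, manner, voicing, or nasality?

Underlying /s/ is realised as [t] next to /b/; /b/ itself does not change.
The change fricative → stop matches the manner of the following /b/, identifying this as manner assimilation.
The same holds elsewhere in the data: /ʂ/ → [ʈ] before /g/ (fricative → stop, matching a stop); /ɣ/ → [g] before /ʈ/ (fricative → stop, matching a stop); /ʂ/ → [ʈ] before /q/ (fricative → stop, matching a stop) — only manner changes, and always toward the following segment.
Nothing changes in [ʐuχχa]: there the adjacent consonants already agree in manner (/χ/ and /χ/ are both fricatives), so this form is consistent with the same rule.

manner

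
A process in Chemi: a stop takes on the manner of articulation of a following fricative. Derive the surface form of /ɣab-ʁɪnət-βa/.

[ɣaβʁɪnəsβa]

/b/ is a voiced bilabial stop. The following trigger /ʁ/ is a fricative, so /b/ must become a fricative as well.
The voiced bilabial fricative is [β], so /b/ → [β].
The same rule applies at the second boundary: /t/ → [s] next to /β/.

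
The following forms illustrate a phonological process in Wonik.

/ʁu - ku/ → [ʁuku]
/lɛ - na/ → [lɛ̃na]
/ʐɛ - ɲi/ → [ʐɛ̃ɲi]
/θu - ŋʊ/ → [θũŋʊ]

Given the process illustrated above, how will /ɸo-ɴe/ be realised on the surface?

[ɸõɴe]

The data show regressive nasality assimilation (vowel nasalisation): /ɛ/ → [ɛ̃] before /n/; /ɛ/ → [ɛ̃] before /ɲ/; /u/ → [ũ] before /ŋ/ — a vowel is nasalised by an immediately following nasal consonant.
No change occurs in [ʁuku] because the vowel at the boundary is adjacent to an oral consonant, not a nasal (/u/ next to /k/).
/o/ sits next to the nasal /ɴ/ and is therefore nasalised to [õ].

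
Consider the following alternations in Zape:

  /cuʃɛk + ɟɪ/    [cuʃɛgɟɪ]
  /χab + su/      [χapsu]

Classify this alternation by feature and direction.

regressive voicing assimilation

Comparing underlying and surface forms, /k/ → [g] is the alternation; the neighbouring /ɟ/ is constant.
/k/ is voiceless while /ɟ/ is voiced; the output [g] is voiced, matching the trigger — so the feature that spreads is voicing.
Place and manner are unchanged, so the assimilation is partial, not total.
The other alternating form patterns the same way: /b/ → [p] before /s/ (voiced → voiceless, matching voiceless) — only voicing changes, and always toward the following segment.
Since the segment that changes precedes the conditioning segment, the assimilation is regressive.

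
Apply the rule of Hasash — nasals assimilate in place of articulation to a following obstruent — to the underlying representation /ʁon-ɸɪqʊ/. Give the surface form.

The rule targets /n/ (voiced alveolar nasal), which sits before the trigger /ɸ/ (bilabial).
The voiced bilabial nasal is [m], so /n/ → [m].

[ʁomɸɪqʊ]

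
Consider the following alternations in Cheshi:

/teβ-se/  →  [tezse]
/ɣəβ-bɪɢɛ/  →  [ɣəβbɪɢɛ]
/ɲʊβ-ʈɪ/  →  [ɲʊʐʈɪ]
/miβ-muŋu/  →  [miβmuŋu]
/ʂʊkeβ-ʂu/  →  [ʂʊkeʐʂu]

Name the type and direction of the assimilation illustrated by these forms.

Underlying /β/ is realised as [z] next to /s/; /s/ itself does not change.
The change bilabial → alveolar matches the place of the following /s/, identifying this as place assimilation.
Manner and voice are unchanged, so the assimilation is partial, not total.
The other alternating forms pattern the same way: /β/ → [ʐ] before /ʈ/ (bilabial → retroflex, matching retroflex); /β/ → [ʐ] before /ʂ/ (bilabial → retroflex, matching retroflex) — only place changes, and always toward the following segment.
No alternation appears in [ɣəβbɪɢɛ], [miβmuŋu]: there the adjacent consonants already agree in place (/β/ and /b/ are both bilabial; /β/ and /m/ are both bilabial), so these forms are consistent with the same rule.
The trigger is the following segment, so the direction is regressive (anticipatory).

regressive place assimilation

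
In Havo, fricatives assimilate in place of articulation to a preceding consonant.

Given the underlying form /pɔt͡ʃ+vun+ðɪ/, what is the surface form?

The rule targets /v/ (voiced labiodental fricative), which sits after the trigger /t͡ʃ/ (postalveolar).
The voiced postalveolar fricative is [ʒ], so /v/ → [ʒ].
At the second juncture, /ð/ likewise becomes [z] adjacent to /n/.

[pɔt͡ʃʒunzɪ]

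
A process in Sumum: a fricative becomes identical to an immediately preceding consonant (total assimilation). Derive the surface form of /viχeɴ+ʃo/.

/ʃ/ is the segment targeted by the rule; it sits immediately after /ɴ/, so it assimilates completely and surfaces as [ɴ].

[viχeɴɴo]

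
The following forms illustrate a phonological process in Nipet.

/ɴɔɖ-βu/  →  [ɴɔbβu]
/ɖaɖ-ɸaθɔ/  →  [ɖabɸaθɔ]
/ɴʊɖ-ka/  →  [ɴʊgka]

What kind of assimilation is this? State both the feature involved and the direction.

regressive place assimilation

The segment that alternates is /ɖ/, which surfaces as [b] when adjacent to /β/.
The change retroflex → bilabial matches the place of the following /β/, identifying this as place assimilation.
Manner and voice are unchanged, so the assimilation is partial, not total.
The same holds elsewhere in the data: /ɖ/ → [b] before /ɸ/ (retroflex → bilabial, matching bilabial); /ɖ/ → [g] before /k/ (retroflex → velar, matching velar) — only place changes, and always toward the following segment.
The trigger is the following segment, so the direction is regressive (anticipatory).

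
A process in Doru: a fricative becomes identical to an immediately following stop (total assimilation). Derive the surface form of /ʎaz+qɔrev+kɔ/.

[ʎaqqɔrekkɔ]

/z/ is the segment targeted by the rule; it sits immediately before /q/, so it assimilates completely and surfaces as [q].
At the second juncture, /v/ likewise becomes [k] adjacent to /k/.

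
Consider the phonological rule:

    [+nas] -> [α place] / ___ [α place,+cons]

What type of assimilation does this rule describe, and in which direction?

regressive place assimilation

The shared variable α links the value of the place features (abbreviated [place]) on the target to the same value on the neighbouring segment, so place is the feature that assimilates.
The conditioning segment sits to the right of the focus bar, meaning the trigger follows the segment that changes — regressive assimilation.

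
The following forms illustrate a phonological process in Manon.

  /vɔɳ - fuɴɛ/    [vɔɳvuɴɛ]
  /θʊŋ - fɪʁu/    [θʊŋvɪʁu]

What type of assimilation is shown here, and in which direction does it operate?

Comparing underlying and surface forms, /f/ → [v] is the alternation; the neighbouring /ɳ/ is constant.
The change voiceless → voiced matches the voicing of the preceding /ɳ/, identifying this as voicing assimilation.
Place and manner are unchanged, so the assimilation is partial, not total.
The other alternating form patterns the same way: /f/ → [v] after /ŋ/ (voiceless → voiced, matching voiced) — only voicing changes, and always toward the preceding segment.
Since the segment that changes follows the conditioning segment, the assimilation is progressive.

progressive voicing assimilation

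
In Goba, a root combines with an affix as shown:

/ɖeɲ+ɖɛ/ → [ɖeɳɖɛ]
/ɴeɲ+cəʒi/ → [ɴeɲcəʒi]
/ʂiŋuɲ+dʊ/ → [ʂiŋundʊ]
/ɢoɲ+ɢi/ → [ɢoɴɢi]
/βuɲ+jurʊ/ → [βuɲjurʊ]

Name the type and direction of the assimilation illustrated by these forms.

Comparing underlying and surface forms, /ɲ/ → [ɳ] is the alternation; the neighbouring /ɖ/ is constant.
/ɲ/ is palatal while /ɖ/ is retroflex; the output [ɳ] is retroflex, matching the trigger — so the feature that spreads is place.
Manner and voice are unchanged, so the assimilation is partial, not total.
The other alternating forms pattern the same way: /ɲ/ → [n] before /d/ (palatal → alveolar, matching alveolar); /ɲ/ → [ɴ] before /ɢ/ (palatal → uvular, matching uvular) — only place changes, and always toward the following segment.
No alternation appears in [ɴeɲcəʒi], [βuɲjurʊ]: there the adjacent consonants already agree in place (/ɲ/ and /c/ are both palatal; /ɲ/ and /j/ are both palatal), so these forms are consistent with the same rule.
Since the segment that changes precedes the conditioning segment, the assimilation is regressive.

regressive place assimilation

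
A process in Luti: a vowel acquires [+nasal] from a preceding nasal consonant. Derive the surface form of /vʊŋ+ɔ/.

The vowel /ɔ/ is adjacent to the preceding nasal /ŋ/, so it acquires [+nasal] and surfaces as [ɔ̃].

[vʊŋɔ̃]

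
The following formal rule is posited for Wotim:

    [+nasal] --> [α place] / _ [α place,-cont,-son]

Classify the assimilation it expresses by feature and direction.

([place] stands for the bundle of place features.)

The rule copies the place features (abbreviated [place]) from the environment onto the target, so the assimilating feature is place.
The conditioning segment sits to the right of the focus bar, meaning the trigger follows the segment that changes — regressive assimilation.

regressive place assimilation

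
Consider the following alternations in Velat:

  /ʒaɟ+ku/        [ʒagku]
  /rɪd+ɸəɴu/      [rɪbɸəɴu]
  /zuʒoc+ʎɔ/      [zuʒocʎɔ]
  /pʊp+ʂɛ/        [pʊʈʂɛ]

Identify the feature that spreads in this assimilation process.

place

Underlying /ɟ/ is realised as [g] next to /k/; /k/ itself does not change.
The change palatal → velar matches the place of the following /k/, identifying this as place assimilation.
The same holds elsewhere in the data: /d/ → [b] before /ɸ/ (alveolar → bilabial, matching bilabial); /p/ → [ʈ] before /ʂ/ (bilabial → retroflex, matching retroflex) — only place changes, and always toward the following segment.
Nothing changes in [zuʒocʎɔ]: there the adjacent consonants already agree in place (/c/ and /ʎ/ are both palatal), so this form is consistent with the same rule.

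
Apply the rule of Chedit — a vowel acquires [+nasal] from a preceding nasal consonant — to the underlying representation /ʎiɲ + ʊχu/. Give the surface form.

[ʎiɲʊ̃χu]

/ʊ/ sits next to the nasal /ɲ/ and is therefore nasalised to [ʊ̃].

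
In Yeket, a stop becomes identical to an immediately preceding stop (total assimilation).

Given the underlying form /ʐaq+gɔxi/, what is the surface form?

[ʐaqqɔxi]

/g/ is the segment targeted by the rule; it sits immediately after /q/, so it assimilates completely and surfaces as [q].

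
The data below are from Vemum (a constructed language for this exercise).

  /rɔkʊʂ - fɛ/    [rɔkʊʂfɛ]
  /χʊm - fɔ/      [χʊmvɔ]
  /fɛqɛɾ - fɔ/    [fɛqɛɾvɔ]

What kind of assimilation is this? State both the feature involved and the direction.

The segment that alternates is /f/, which surfaces as [v] when adjacent to /m/.
The change voiceless → voiced matches the voicing of the preceding /m/, identifying this as voicing assimilation.
Place and manner are unchanged, so the assimilation is partial, not total.
The same holds elsewhere in the data: /f/ → [v] after /ɾ/ (voiceless → voiced, matching voiced) — only voicing changes, and always toward the preceding segment.
Nothing changes in [rɔkʊʂfɛ]: there the adjacent consonants already agree in voicing (/f/ and /ʂ/ are both voiceless), so this form is consistent with the same rule.
Since the segment that changes follows the conditioning segment, the assimilation is progressive.

progressive voicing assimilation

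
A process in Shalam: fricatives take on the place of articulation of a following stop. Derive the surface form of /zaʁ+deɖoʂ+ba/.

[zazdeɖoɸba]

/ʁ/ is a voiced uvular fricative. The following trigger /d/ is alveolar, so /ʁ/ must become alveolar as well.
Changing only its place to alveolar gives [z] — the voiced alveolar fricative.
At the second juncture, /ʂ/ likewise becomes [ɸ] adjacent to /b/.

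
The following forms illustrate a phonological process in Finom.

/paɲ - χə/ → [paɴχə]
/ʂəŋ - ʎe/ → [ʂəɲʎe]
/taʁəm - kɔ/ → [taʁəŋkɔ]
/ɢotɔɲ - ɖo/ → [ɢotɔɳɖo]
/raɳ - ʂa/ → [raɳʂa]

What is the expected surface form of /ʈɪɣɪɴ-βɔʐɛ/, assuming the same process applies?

The data show regressive place assimilation: /ɲ/ → [ɴ] before /χ/; /ŋ/ → [ɲ] before /ʎ/; /m/ → [ŋ] before /k/; /ɲ/ → [ɳ] before /ɖ/. In each pair only place changes, matching the following consonant, while manner and voice stay constant.
Nothing changes in [raɳʂa]: there the adjacent consonants already agree in place (/ɳ/ and /ʂ/ are both retroflex), so this form is consistent with the same rule.
The rule targets /ɴ/ (voiced uvular nasal), which sits before the trigger /β/ (bilabial).
Changing only its place to bilabial gives [m] — the voiced bilabial nasal.

[ʈɪɣɪmβɔʐɛ]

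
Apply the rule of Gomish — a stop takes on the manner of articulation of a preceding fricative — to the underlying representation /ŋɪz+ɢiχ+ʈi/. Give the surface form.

[ŋɪzʁiχʂi]

/ɢ/ is a voiced uvular stop. The preceding trigger /z/ is a fricative, so /ɢ/ must become a fricative as well.
The voiced uvular fricative is [ʁ], so /ɢ/ → [ʁ].
The same rule applies at the second boundary: /ʈ/ → [ʂ] next to /χ/.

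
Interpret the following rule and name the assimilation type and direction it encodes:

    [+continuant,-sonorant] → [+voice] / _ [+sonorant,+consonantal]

The target ([+continuant,-sonorant], fricatives) acquires [+voice] next to a sonorant consonant ([+sonorant,+consonantal]) — it takes on the voicing of its neighbour, so the feature that spreads is voicing.
Since the environment is written after the underscore, the trigger follows the target; the direction is regressive.

regressive voicing assimilation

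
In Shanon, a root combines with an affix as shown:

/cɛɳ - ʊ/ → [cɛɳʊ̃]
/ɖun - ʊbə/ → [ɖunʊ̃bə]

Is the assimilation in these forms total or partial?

partial assimilation

The vowel /ʊ/ surfaces as nasalised [ʊ̃] next to the preceding nasal /ɳ/ — it has acquired the [+nasal] feature of its neighbour.
The other form shows the same pattern: /ʊ/ → [ʊ̃] after /n/ — each time a vowel is nasalised next to a preceding nasal.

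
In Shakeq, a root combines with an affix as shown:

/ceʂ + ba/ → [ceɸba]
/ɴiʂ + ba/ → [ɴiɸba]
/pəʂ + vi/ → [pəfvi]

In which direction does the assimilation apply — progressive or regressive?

The segment that alternates is /ʂ/, which surfaces as [ɸ] when adjacent to /b/.
The change retroflex → bilabial matches the place of the following /b/, identifying this as place assimilation.
The same holds elsewhere in the data: /ʂ/ → [f] before /v/ (retroflex → labiodental, matching labiodental) — only place changes, and always toward the following segment.
The trigger is the following segment, so the direction is regressive (anticipatory).

regressive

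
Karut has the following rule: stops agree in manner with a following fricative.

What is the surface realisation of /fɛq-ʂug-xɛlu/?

[fɛχʂuɣxɛlu]

The rule targets /q/ (voiceless uvular stop), which sits before the trigger /ʂ/ (fricative).
A voiceless uvular fricative is [χ], so the surface segment is [χ].
The same rule applies at the second boundary: /g/ → [ɣ] next to /x/.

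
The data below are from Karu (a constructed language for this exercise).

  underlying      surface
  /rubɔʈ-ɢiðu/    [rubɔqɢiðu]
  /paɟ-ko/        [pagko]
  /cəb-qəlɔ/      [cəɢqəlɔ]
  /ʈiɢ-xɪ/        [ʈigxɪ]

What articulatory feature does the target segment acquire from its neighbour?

The segment that alternates is /ʈ/, which surfaces as [q] when adjacent to /ɢ/.
The change retroflex → uvular matches the place of the following /ɢ/, identifying this as place assimilation.
The same holds elsewhere in the data: /ɟ/ → [g] before /k/ (palatal → velar, matching velar); /b/ → [ɢ] before /q/ (bilabial → uvular, matching uvular); /ɢ/ → [g] before /x/ (uvular → velar, matching velar) — only place changes, and always toward the following segment.

place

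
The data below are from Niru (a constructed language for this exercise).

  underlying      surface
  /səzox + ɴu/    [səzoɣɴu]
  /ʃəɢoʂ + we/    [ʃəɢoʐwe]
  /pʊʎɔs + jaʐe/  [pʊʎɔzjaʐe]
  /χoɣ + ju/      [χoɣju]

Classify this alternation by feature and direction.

Underlying /x/ is realised as [ɣ] next to /ɴ/; /ɴ/ itself does not change.
/x/ is voiceless while /ɴ/ is voiced; the output [ɣ] is voiced, matching the trigger — so the feature that spreads is voicing.
Place and manner are unchanged, so the assimilation is partial, not total.
Checking the remaining alternations: /ʂ/ → [ʐ] before /w/ (voiceless → voiced, matching voiced); /s/ → [z] before /j/ (voiceless → voiced, matching voiced) — only voicing changes, and always toward the following segment.
Nothing changes in [χoɣju]: there the adjacent consonants already agree in voicing (/ɣ/ and /j/ are both voiced), so this form is consistent with the same rule.
Since the segment that changes precedes the conditioning segment, the assimilation is regressive.

regressive voicing assimilation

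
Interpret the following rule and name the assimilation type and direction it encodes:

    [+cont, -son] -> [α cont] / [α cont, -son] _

The shared variable α links the value of [cont] on the target to that of the neighbouring obstruent. [cont] distinguishes stops from fricatives — a manner-of-articulation feature — so this is manner assimilation.
The conditioning segment sits to the left of the focus bar, meaning the trigger precedes the segment that changes — progressive assimilation.

progressive manner assimilation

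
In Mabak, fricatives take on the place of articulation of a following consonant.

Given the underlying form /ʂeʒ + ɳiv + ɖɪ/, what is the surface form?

/ʒ/ is a voiced postalveolar fricative. The following trigger /ɳ/ is retroflex, so /ʒ/ must become retroflex as well.
The voiced retroflex fricative is [ʐ], so /ʒ/ → [ʐ].
The same rule applies at the second boundary: /v/ → [ʐ] next to /ɖ/.

[ʂeʐɳiʐɖɪ]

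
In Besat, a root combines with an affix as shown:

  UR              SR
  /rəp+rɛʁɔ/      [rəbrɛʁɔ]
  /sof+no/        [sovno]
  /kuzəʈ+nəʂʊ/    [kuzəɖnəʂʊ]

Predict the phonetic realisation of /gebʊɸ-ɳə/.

[gebʊβɳə]

The data show regressive voicing assimilation: /p/ → [b] before /r/; /f/ → [v] before /n/; /ʈ/ → [ɖ] before /n/. In each pair only voicing changes, matching the following consonant, while place and manner stay constant.
/ɸ/ is a voiceless bilabial fricative. The following trigger /ɳ/ is voiced, so /ɸ/ must become voiced as well.
The voiced bilabial fricative is [β], so /ɸ/ → [β].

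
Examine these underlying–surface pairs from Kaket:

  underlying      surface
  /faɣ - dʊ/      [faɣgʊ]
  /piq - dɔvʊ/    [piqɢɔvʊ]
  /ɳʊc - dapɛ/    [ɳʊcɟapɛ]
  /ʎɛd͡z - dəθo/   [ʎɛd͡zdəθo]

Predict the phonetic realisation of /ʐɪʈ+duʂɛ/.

[ʐɪʈɖuʂɛ]

The data show progressive place assimilation: /d/ → [g] after /ɣ/; /d/ → [ɢ] after /q/; /d/ → [ɟ] after /c/. In each pair only place changes, matching the preceding consonant, while manner and voice stay constant.
No alternation appears in [ʎɛd͡zdəθo]: there the adjacent consonants already agree in place (/d/ and /d͡z/ are both alveolar), so this form is consistent with the same rule.
/d/ is a voiced alveolar stop. The preceding trigger /ʈ/ is retroflex, so /d/ must become retroflex as well.
The voiced retroflex stop is [ɖ], so /d/ → [ɖ].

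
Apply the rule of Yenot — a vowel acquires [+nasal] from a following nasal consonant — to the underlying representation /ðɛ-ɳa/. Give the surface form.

/ɛ/ sits next to the nasal /ɳ/ and is therefore nasalised to [ɛ̃].

[ðɛ̃ɳa]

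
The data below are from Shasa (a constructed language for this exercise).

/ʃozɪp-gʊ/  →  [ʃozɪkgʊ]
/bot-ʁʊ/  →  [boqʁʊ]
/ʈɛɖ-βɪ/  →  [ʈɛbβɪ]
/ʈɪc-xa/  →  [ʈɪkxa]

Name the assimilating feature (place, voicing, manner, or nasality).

Comparing underlying and surface forms, /p/ → [k] is the alternation; the neighbouring /g/ is constant.
The change bilabial → velar matches the place of the following /g/, identifying this as place assimilation.
Checking the remaining alternations: /t/ → [q] before /ʁ/ (alveolar → uvular, matching uvular); /ɖ/ → [b] before /β/ (retroflex → bilabial, matching bilabial); /c/ → [k] before /x/ (palatal → velar, matching velar) — only place changes, and always toward the following segment.

place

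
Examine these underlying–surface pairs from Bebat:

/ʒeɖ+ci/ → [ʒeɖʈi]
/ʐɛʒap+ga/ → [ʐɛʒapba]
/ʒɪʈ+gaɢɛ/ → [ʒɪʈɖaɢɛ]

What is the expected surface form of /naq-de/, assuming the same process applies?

[naqɢe]

The data show progressive place assimilation: /c/ → [ʈ] after /ɖ/; /g/ → [b] after /p/; /g/ → [ɖ] after /ʈ/. In each pair only place changes, matching the preceding consonant, while manner and voice stay constant.
The rule targets /d/ (voiced alveolar stop), which sits after the trigger /q/ (uvular).
A voiced uvular stop is [ɢ], so the surface segment is [ɢ].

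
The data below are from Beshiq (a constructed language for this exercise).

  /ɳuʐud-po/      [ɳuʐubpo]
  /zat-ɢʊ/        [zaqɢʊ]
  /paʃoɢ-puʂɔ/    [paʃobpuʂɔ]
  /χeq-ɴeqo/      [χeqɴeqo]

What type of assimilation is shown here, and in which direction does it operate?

Underlying /d/ is realised as [b] next to /p/; /p/ itself does not change.
/d/ is alveolar while /p/ is bilabial; the output [b] is bilabial, matching the trigger — so the feature that spreads is place.
Manner and voice are unchanged, so the assimilation is partial, not total.
The other alternating forms pattern the same way: /t/ → [q] before /ɢ/ (alveolar → uvular, matching uvular); /ɢ/ → [b] before /p/ (uvular → bilabial, matching bilabial) — only place changes, and always toward the following segment.
Nothing changes in [χeqɴeqo]: there the adjacent consonants already agree in place (/q/ and /ɴ/ are both uvular), so this form is consistent with the same rule.
The trigger is the following segment, so the direction is regressive (anticipatory).

regressive place assimilation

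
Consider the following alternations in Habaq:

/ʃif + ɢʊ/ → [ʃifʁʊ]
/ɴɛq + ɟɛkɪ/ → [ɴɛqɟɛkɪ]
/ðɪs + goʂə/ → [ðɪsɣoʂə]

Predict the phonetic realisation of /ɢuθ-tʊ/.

[ɢuθsʊ]

The data show progressive manner assimilation: /ɢ/ → [ʁ] after /f/; /g/ → [ɣ] after /s/. In each pair only manner changes, matching the preceding consonant, while place and voice stay constant.
No alternation appears in [ɴɛqɟɛkɪ]: there the adjacent consonants already agree in manner (/ɟ/ and /q/ are both stops), so this form is consistent with the same rule.
The rule targets /t/ (voiceless alveolar stop), which sits after the trigger /θ/ (fricative).
A voiceless alveolar fricative is [s], so the surface segment is [s].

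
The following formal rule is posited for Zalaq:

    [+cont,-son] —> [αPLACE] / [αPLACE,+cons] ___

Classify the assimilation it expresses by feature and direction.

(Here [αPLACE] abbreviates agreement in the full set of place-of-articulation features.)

The shared variable α links the value of the place features (abbreviated [PLACE]) on the target to the same value on the neighbouring segment, so place is the feature that assimilates.
Since the environment is written before the underscore, the trigger precedes the target; the direction is progressive.

progressive place assimilation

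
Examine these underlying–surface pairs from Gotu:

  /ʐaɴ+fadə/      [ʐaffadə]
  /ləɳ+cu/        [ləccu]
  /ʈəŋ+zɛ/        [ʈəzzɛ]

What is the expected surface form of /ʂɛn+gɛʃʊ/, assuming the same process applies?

[ʂɛggɛʃʊ]

The data show regressive total assimilation (/ɴ/ → [f] before /f/; /ɳ/ → [c] before /c/; /ŋ/ → [z] before /z/): in every case the target segment becomes identical to its following neighbour, copying more than a single feature.
/n/ is the segment targeted by the rule; it sits immediately before /g/, so it assimilates completely and surfaces as [g].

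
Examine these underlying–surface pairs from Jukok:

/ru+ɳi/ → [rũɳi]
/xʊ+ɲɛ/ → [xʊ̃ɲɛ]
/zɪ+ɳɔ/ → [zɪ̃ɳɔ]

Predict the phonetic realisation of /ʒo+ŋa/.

[ʒõŋa]

The data show regressive nasality assimilation (vowel nasalisation): /u/ → [ũ] before /ɳ/; /ʊ/ → [ʊ̃] before /ɲ/; /ɪ/ → [ɪ̃] before /ɳ/ — a vowel is nasalised by an immediately following nasal consonant.
/o/ sits next to the nasal /ŋ/ and is therefore nasalised to [õ].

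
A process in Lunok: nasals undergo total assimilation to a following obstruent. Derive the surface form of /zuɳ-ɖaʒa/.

/ɳ/ is the segment targeted by the rule; it sits immediately before /ɖ/, so it assimilates completely and surfaces as [ɖ].

[zuɖɖaʒa]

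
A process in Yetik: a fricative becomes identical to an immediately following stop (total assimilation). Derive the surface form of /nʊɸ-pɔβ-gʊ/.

[nʊppɔggʊ]

/ɸ/ is the segment targeted by the rule; it sits immediately before /p/, so it assimilates completely and surfaces as [p].
At the second juncture, /β/ likewise becomes [g] adjacent to /g/.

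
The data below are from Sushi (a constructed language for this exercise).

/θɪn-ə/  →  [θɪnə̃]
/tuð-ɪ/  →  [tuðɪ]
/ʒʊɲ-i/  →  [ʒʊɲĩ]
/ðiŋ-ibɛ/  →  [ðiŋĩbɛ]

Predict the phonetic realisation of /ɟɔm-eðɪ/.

The data show progressive nasality assimilation (vowel nasalisation): /ə/ → [ə̃] after /n/; /i/ → [ĩ] after /ɲ/; /i/ → [ĩ] after /ŋ/ — a vowel is nasalised by an immediately preceding nasal consonant.
No change occurs in [tuðɪ] because the vowel at the boundary is adjacent to an oral consonant, not a nasal (/ɪ/ next to /ð/).
The vowel /e/ is adjacent to the preceding nasal /m/, so it acquires [+nasal] and surfaces as [ẽ].

[ɟɔmẽðɪ]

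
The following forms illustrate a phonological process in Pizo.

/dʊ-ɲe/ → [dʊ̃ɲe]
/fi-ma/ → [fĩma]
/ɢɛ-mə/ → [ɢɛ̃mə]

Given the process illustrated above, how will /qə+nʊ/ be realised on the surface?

The data show regressive nasality assimilation (vowel nasalisation): /ʊ/ → [ʊ̃] before /ɲ/; /i/ → [ĩ] before /m/; /ɛ/ → [ɛ̃] before /m/ — a vowel is nasalised by an immediately following nasal consonant.
The vowel /ə/ is adjacent to the following nasal /n/, so it acquires [+nasal] and surfaces as [ə̃].

[qə̃nʊ]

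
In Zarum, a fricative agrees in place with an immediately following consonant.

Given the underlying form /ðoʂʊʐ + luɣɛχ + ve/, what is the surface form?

The rule targets /ʐ/ (voiced retroflex fricative), which sits before the trigger /l/ (alveolar).
Changing only its place to alveolar gives [z] — the voiced alveolar fricative.
The same rule applies at the second boundary: /χ/ → [f] next to /v/.

[ðoʂʊzluɣɛfve]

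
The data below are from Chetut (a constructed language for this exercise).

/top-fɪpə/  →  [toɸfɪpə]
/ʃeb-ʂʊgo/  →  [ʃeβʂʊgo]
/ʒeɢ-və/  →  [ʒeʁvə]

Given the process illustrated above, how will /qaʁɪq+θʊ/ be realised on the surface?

[qaʁɪχθʊ]

The data show regressive manner assimilation: /p/ → [ɸ] before /f/; /b/ → [β] before /ʂ/; /ɢ/ → [ʁ] before /v/. In each pair only manner changes, matching the following consonant, while place and voice stay constant.
/q/ is a voiceless uvular stop. The following trigger /θ/ is a fricative, so /q/ must become a fricative as well.
Changing only its manner to fricative gives [χ] — the voiceless uvular fricative.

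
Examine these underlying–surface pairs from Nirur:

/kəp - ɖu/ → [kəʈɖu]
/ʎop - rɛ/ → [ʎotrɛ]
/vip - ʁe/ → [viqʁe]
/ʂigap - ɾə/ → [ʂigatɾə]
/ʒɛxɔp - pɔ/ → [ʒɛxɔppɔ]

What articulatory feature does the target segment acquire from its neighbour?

place

Underlying /p/ is realised as [ʈ] next to /ɖ/; /ɖ/ itself does not change.
The change bilabial → retroflex matches the place of the following /ɖ/, identifying this as place assimilation.
The same holds elsewhere in the data: /p/ → [t] before /r/ (bilabial → alveolar, matching alveolar); /p/ → [q] before /ʁ/ (bilabial → uvular, matching uvular); /p/ → [t] before /ɾ/ (bilabial → alveolar, matching alveolar) — only place changes, and always toward the following segment.
No alternation appears in [ʒɛxɔppɔ]: there the adjacent consonants already agree in place (/p/ and /p/ are both bilabial), so this form is consistent with the same rule.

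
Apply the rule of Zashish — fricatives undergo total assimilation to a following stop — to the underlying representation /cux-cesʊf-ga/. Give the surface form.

[cuccesʊgga]

/x/ is the segment targeted by the rule; it sits immediately before /c/, so it assimilates completely and surfaces as [c].
At the second juncture, /f/ likewise becomes [g] adjacent to /g/.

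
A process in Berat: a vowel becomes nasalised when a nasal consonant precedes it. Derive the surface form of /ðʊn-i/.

[ðʊnĩ]

/i/ sits next to the nasal /n/ and is therefore nasalised to [ĩ].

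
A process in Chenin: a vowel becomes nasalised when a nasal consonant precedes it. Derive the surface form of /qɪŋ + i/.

/i/ sits next to the nasal /ŋ/ and is therefore nasalised to [ĩ].

[qɪŋĩ]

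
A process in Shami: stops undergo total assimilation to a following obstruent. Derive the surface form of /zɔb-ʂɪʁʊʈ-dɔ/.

[zɔʂʂɪʁʊddɔ]

/b/ is the segment targeted by the rule; it sits immediately before /ʂ/, so it assimilates completely and surfaces as [ʂ].
The same rule applies at the second boundary: /ʈ/ → [d] next to /d/.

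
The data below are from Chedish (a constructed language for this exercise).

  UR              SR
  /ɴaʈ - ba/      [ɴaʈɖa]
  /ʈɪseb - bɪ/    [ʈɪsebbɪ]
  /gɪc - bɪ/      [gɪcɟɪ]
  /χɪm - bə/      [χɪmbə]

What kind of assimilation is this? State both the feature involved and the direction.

progressive place assimilation

Comparing underlying and surface forms, /b/ → [ɖ] is the alternation; the neighbouring /ʈ/ is constant.
The change bilabial → retroflex matches the place of the preceding /ʈ/, identifying this as place assimilation.
Manner and voice are unchanged, so the assimilation is partial, not total.
The same holds elsewhere in the data: /b/ → [ɟ] after /c/ (bilabial → palatal, matching palatal) — only place changes, and always toward the preceding segment.
Nothing changes in [ʈɪsebbɪ], [χɪmbə]: there the adjacent consonants already agree in place (/b/ and /b/ are both bilabial; /b/ and /m/ are both bilabial), so these forms are consistent with the same rule.
Since the segment that changes follows the conditioning segment, the assimilation is progressive.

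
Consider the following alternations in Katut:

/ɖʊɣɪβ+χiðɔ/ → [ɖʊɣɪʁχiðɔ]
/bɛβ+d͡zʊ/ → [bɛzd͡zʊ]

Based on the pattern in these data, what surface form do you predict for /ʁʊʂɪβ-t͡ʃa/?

The data show regressive place assimilation: /β/ → [ʁ] before /χ/; /β/ → [z] before /d͡z/. In each pair only place changes, matching the following consonant, while manner and voice stay constant.
/β/ is a voiced bilabial fricative. The following trigger /t͡ʃ/ is postalveolar, so /β/ must become postalveolar as well.
A voiced postalveolar fricative is [ʒ], so the surface segment is [ʒ].

[ʁʊʂɪʒt͡ʃa]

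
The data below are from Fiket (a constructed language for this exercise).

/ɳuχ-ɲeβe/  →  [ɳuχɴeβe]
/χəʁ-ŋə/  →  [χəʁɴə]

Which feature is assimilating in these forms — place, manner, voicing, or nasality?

Underlying /ɲ/ is realised as [ɴ] next to /χ/; /χ/ itself does not change.
/ɲ/ is palatal while /χ/ is uvular; the output [ɴ] is uvular, matching the trigger — so the feature that spreads is place.
Checking the remaining alternation: /ŋ/ → [ɴ] after /ʁ/ (velar → uvular, matching uvular) — only place changes, and always toward the preceding segment.

place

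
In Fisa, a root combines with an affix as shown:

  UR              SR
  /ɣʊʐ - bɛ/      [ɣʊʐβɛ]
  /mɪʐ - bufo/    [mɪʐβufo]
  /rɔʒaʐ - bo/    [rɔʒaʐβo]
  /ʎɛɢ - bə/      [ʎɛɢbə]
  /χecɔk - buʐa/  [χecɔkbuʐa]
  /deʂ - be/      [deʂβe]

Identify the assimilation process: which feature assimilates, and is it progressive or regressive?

progressive manner assimilation

Comparing underlying and surface forms, /b/ → [β] is the alternation; the neighbouring /ʐ/ is constant.
/b/ is a stop while /ʐ/ is a fricative; the output [β] is a fricative, matching the trigger — so the feature that spreads is manner.
Place and voice are unchanged, so the assimilation is partial, not total.
The same holds elsewhere in the data: /b/ → [β] after /ʂ/ (stop → fricative, matching a fricative) — only manner changes, and always toward the preceding segment.
Nothing changes in [ʎɛɢbə], [χecɔkbuʐa]: there the adjacent consonants already agree in manner (/b/ and /ɢ/ are both stops; /b/ and /k/ are both stops), so these forms are consistent with the same rule.
The trigger is the preceding segment, so the direction is progressive (perseverative).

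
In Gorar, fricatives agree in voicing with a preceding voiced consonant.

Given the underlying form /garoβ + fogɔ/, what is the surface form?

/f/ is a voiceless labiodental fricative. The preceding trigger /β/ is voiced, so /f/ must become voiced as well.
A voiced labiodental fricative is [v], so the surface segment is [v].

[garoβvogɔ]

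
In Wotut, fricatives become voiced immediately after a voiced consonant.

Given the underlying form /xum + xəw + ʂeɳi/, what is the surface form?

[xumɣəwʐeɳi]

/x/ is a voiceless velar fricative. The preceding trigger /m/ is voiced, so /x/ must become voiced as well.
A voiced velar fricative is [ɣ], so the surface segment is [ɣ].
At the second juncture, /ʂ/ likewise becomes [ʐ] adjacent to /w/.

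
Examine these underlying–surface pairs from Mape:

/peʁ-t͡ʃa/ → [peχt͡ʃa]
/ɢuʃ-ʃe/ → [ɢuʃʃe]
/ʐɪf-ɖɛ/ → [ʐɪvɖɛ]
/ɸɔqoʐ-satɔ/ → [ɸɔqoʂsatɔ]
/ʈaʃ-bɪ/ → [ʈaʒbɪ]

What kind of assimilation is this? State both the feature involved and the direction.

Underlying /ʁ/ is realised as [χ] next to /t͡ʃ/; /t͡ʃ/ itself does not change.
The change voiced → voiceless matches the voicing of the following /t͡ʃ/, identifying this as voicing assimilation.
Place and manner are unchanged, so the assimilation is partial, not total.
The other alternating forms pattern the same way: /f/ → [v] before /ɖ/ (voiceless → voiced, matching voiced); /ʐ/ → [ʂ] before /s/ (voiced → voiceless, matching voiceless); /ʃ/ → [ʒ] before /b/ (voiceless → voiced, matching voiced) — only voicing changes, and always toward the following segment.
No alternation appears in [ɢuʃʃe]: there the adjacent consonants already agree in voicing (/ʃ/ and /ʃ/ are both voiceless), so this form is consistent with the same rule.
Since the segment that changes precedes the conditioning segment, the assimilation is regressive.

regressive voicing assimilation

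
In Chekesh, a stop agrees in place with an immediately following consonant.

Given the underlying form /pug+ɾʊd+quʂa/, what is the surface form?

[pudɾʊɢquʂa]

The rule targets /g/ (voiced velar stop), which sits before the trigger /ɾ/ (alveolar).
Changing only its place to alveolar gives [d] — the voiced alveolar stop.
The same rule applies at the second boundary: /d/ → [ɢ] next to /q/.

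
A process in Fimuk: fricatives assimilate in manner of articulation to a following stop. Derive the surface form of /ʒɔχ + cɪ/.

/χ/ is a voiceless uvular fricative. The following trigger /c/ is a stop, so /χ/ must become a stop as well.
The voiceless uvular stop is [q], so /χ/ → [q].

[ʒɔqcɪ]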